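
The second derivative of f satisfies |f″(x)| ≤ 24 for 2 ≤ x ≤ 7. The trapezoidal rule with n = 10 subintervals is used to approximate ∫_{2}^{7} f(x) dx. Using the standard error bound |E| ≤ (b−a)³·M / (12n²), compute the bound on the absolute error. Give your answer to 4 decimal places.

|E| ≤ (5)³·24 / (12·10²) = 3000/1200 = 2.5000.

2.5000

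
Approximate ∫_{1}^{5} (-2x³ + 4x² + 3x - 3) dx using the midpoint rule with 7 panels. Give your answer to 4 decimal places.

-121.1429

h = (5 − 1)/7 = 0.571429.
Midpoints m₁,…,m₇ = 1.285714, 1.857143, 2.428571, 3, 3.571429, 4.142857, 4.714286.
f(m₁)=3.218659, f(m₂)=3.556851, f(m₃)=-0.769679, f(m₄)=-12, f(m₅)=-32.373178, f(m₆)=-64.128280, f(m₇)=-109.504373.
h·[f(m₁) + f(m₂) + f(m₃) + f(m₄) + f(m₅) + f(m₆) + f(m₇)] = 0.571429·(-212) = -121.1429.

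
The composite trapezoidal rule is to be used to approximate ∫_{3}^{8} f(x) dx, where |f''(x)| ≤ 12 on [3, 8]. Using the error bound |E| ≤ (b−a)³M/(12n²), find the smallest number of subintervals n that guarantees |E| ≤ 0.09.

Need 1500/(12n²) ≤ 0.09.
n² ≥ 1500/(12·0.09) = 1388.89 ⇒ n ≥ 37.2678, so the smallest n is 38.

38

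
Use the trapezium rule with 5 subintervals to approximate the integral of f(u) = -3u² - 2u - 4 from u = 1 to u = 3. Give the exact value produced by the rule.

h = (3 − 1)/5 = 0.4.
Nodes u₀,…,u₅ = 1, 1.4, 1.8, 2.2, 2.6, 3.
f(u) = -3u² - 2u - 4: f₀=-9, f₁=-12.68, f₂=-17.32, f₃=-22.92, f₄=-29.48, f₅=-37.
(h/2)·[f₀ + 2f₁ + 2f₂ + 2f₃ + 2f₄ + f₅] = 0.2·(-210.8) = -42.16.

-42.16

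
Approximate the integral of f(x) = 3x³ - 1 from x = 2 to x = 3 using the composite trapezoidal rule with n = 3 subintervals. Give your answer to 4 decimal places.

48.1667

h = (3 − 2)/3 = 0.333333.
Nodes x₀,…,x₃ = 2, 2.333333, 2.666667, 3.
f(x) = 3x³ - 1: f₀=23, f₁=37.111111, f₂=55.888889, f₃=80.
(h/2)·[f₀ + 2f₁ + 2f₂ + f₃] = 0.166667·(289) = 48.1667.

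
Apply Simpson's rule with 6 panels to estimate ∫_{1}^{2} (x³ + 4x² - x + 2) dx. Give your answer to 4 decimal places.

13.5833

h = (2 − 1)/6 = 0.166667.
Nodes x₀,…,x₆ = 1, 1.166667, 1.333333, 1.5, 1.666667, 1.833333, 2.
f(x) = x³ + 4x² - x + 2: f₀=6, f₁=7.865741, f₂=10.148148, f₃=12.875, f₄=16.074074, f₅=19.773148, f₆=24.
(h/3)·[f₀ + 4f₁ + 2f₂ + 4f₃ + 2f₄ + 4f₅ + f₆] = 0.055556·(244.5) = 13.5833.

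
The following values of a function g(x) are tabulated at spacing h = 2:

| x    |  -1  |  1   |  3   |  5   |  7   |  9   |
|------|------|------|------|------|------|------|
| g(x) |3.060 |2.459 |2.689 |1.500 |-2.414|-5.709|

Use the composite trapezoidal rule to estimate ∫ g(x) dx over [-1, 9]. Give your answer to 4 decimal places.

h = 2, n = 5.
(h/2)·[y₀ + 2y₁ + 2y₂ + 2y₃ + 2y₄ + y₅] = 1·(5.819) = 5.8190.

5.8190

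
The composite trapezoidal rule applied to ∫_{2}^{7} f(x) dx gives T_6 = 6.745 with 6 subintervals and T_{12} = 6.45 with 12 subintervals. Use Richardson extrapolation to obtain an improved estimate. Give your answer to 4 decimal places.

R = (4·T_{12} − T_6) / 3 = (4·6.45 − 6.745)/3 = (19.055)/3 = 6.3517.

6.3517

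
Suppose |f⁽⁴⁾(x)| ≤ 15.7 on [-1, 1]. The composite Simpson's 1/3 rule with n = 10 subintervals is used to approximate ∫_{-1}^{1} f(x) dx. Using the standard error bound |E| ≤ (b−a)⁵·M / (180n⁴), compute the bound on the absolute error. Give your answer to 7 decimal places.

0.0002791

|E| ≤ (2)⁵·15.7 / (180·10⁴) = 502.4/1800000 = 0.0002791.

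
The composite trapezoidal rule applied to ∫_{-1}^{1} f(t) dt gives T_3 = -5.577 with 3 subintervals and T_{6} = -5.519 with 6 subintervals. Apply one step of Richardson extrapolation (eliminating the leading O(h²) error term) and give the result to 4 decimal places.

-5.4997

R = (4·T_{6} − T_3) / 3 = (4·(-5.519) − (-5.577))/3 = (-16.499)/3 = -5.4997.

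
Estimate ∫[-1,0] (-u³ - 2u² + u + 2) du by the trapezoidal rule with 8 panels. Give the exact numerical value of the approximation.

1.08203125

h = (0 − (-1))/8 = 0.125.
Nodes u₀,…,u₈ = -1, -0.875, -0.75, -0.625, -0.5, -0.375, -0.25, -0.125, 0.
f(u) = -u³ - 2u² + u + 2: f₀=0, f₁=0.263671875, f₂=0.546875, f₃=0.837890625, f₄=1.125, f₅=1.396484375, f₆=1.640625, f₇=1.845703125, f₈=2.
(h/2)·[f₀ + 2f₁ + 2f₂ + 2f₃ + 2f₄ + 2f₅ + 2f₆ + 2f₇ + f₈] = 0.0625·(17.3125) = 1.08203125.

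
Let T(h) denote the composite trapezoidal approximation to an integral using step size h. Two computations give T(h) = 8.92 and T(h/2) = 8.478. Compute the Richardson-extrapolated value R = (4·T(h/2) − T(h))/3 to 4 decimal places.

R = (4·T(h/2) − T(h)) / 3 = (4·8.478 − 8.92)/3 = (24.992)/3 = 8.3307.

8.3307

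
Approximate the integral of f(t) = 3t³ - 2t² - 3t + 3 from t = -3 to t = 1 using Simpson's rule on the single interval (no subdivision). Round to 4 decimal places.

-54.6667

S = (b−a)/6 · [f(-3) + 4f(-1) + f(1)] = 0.666667·[(-87) + 4·1 + 1] = -54.6667.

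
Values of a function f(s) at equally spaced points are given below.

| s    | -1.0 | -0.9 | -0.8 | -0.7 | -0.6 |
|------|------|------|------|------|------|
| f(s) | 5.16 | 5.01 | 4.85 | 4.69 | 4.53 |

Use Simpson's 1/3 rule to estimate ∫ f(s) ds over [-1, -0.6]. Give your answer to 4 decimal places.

1.9397

h = 0.1, n = 4.
(h/3)·[y₀ + 4y₁ + 2y₂ + 4y₃ + y₄] = 0.033333·(58.19) = 1.9397.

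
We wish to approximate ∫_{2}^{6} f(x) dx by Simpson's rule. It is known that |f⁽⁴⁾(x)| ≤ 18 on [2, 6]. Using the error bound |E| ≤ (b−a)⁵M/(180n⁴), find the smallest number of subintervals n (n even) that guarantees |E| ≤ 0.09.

6

Need 18432/(180n⁴) ≤ 0.09.
n⁴ ≥ 18432/(180·0.09) = 1137.78 ⇒ n ≥ 5.8078, so the smallest even n is 6. (n must be even for Simpson's rule.)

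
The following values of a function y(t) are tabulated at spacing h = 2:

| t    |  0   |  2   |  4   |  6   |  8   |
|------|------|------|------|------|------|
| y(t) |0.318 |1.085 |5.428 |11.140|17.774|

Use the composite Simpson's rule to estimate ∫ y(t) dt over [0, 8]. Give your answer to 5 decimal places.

51.89867

h = 2, n = 4.
(h/3)·[y₀ + 4y₁ + 2y₂ + 4y₃ + y₄] = 0.666667·(77.848) = 51.89867.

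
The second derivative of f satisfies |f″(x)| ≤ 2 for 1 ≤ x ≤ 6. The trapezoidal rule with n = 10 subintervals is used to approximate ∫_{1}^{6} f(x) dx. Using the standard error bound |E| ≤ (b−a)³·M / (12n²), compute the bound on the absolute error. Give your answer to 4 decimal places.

|E| ≤ (5)³·2 / (12·10²) = 250/1200 = 0.2083.

0.2083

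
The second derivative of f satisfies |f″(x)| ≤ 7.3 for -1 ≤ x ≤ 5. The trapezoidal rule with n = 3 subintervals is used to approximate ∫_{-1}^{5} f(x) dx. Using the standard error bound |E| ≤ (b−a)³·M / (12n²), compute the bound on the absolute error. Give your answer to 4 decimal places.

|E| ≤ (6)³·7.3 / (12·3²) = 1576.8/108 = 14.6000.

14.6000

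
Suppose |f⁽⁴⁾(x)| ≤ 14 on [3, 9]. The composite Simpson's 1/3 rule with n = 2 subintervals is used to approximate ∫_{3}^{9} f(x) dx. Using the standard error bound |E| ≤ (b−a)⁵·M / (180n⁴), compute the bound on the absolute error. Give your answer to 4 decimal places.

|E| ≤ (6)⁵·14 / (180·2⁴) = 108864/2880 = 37.8000.

37.8000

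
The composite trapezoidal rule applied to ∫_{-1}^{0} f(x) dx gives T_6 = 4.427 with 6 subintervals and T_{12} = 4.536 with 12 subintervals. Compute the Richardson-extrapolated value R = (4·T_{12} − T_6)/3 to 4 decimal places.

4.5723

R = (4·T_{12} − T_6) / 3 = (4·4.536 − 4.427)/3 = (13.717)/3 = 4.5723.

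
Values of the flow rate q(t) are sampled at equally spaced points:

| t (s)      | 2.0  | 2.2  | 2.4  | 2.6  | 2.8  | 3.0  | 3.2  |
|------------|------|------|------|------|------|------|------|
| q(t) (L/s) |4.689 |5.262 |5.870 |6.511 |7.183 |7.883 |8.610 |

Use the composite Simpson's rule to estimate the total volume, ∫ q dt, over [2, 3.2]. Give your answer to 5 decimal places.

h = 0.2, n = 6.
(h/3)·[y₀ + 4y₁ + 2y₂ + 4y₃ + 2y₄ + 4y₅ + y₆] = 0.066667·(118.029) = 7.86860.

7.86860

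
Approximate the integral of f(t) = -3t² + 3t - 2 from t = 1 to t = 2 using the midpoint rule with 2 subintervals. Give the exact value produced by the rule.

-4.4375

h = (2 − 1)/2 = 0.5.
Midpoints m₁,…,m₂ = 1.25, 1.75.
f(m₁)=-2.9375, f(m₂)=-5.9375.
h·[f(m₁) + f(m₂)] = 0.5·(-8.875) = -4.4375.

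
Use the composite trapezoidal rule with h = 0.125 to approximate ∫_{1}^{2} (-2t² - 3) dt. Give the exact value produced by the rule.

-7.671875

h = (2 − 1)/8 = 0.125.
Nodes t₀,…,t₈ = 1, 1.125, 1.25, 1.375, 1.5, 1.625, 1.75, 1.875, 2.
f(t) = -2t² - 3: f₀=-5, f₁=-5.53125, f₂=-6.125, f₃=-6.78125, f₄=-7.5, f₅=-8.28125, f₆=-9.125, f₇=-10.03125, f₈=-11.
(h/2)·[f₀ + 2f₁ + 2f₂ + 2f₃ + 2f₄ + 2f₅ + 2f₆ + 2f₇ + f₈] = 0.0625·(-122.75) = -7.671875.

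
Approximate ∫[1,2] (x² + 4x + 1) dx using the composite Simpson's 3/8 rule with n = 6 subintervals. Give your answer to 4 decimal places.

9.3333

h = (2 − 1)/6 = 0.166667.
Nodes x₀,…,x₆ = 1, 1.166667, 1.333333, 1.5, 1.666667, 1.833333, 2.
f(x) = x² + 4x + 1: f₀=6, f₁=7.027778, f₂=8.111111, f₃=9.25, f₄=10.444444, f₅=11.694444, f₆=13.
(3h/8)·[f₀ + 3f₁ + 3f₂ + 2f₃ + 3f₄ + 3f₅ + f₆] = 0.0625·(149.333333) = 9.3333.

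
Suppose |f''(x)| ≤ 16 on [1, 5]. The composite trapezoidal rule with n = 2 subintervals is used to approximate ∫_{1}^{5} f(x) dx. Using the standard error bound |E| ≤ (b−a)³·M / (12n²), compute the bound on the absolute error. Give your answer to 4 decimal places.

|E| ≤ (4)³·16 / (12·2²) = 1024/48 = 21.3333.

21.3333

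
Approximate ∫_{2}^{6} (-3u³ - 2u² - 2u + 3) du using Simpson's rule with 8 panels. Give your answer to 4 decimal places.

-1118.6667

h = (6 − 2)/8 = 0.5.
Nodes u₀,…,u₈ = 2, 2.5, 3, 3.5, 4, 4.5, 5, 5.5, 6.
f(u) = -3u³ - 2u² - 2u + 3: f₀=-33, f₁=-61.375, f₂=-102, f₃=-157.125, f₄=-229, f₅=-319.875, f₆=-432, f₇=-567.625, f₈=-729.
(h/3)·[f₀ + 4f₁ + 2f₂ + 4f₃ + 2f₄ + 4f₅ + 2f₆ + 4f₇ + f₈] = 0.166667·(-6712) = -1118.6667.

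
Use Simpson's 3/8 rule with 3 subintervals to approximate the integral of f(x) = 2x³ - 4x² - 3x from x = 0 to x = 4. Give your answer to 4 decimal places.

h = (4 − 0)/3 = 1.333333.
Nodes x₀,…,x₃ = 0, 1.333333, 2.666667, 4.
f(x) = 2x³ - 4x² - 3x: f₀=0, f₁=-6.370370, f₂=1.481481, f₃=52.
(3h/8)·[f₀ + 3f₁ + 3f₂ + f₃] = 0.5·(37.333333) = 18.6667.

18.6667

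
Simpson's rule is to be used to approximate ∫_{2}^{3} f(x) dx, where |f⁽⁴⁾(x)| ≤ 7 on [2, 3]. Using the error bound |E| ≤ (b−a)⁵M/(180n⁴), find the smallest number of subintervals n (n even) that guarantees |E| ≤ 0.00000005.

30

Need 7/(180n⁴) ≤ 0.00000005.
n⁴ ≥ 7/(180·0.00000005) = 777778 ⇒ n ≥ 29.6971, so the smallest even n is 30. (n must be even for Simpson's rule.)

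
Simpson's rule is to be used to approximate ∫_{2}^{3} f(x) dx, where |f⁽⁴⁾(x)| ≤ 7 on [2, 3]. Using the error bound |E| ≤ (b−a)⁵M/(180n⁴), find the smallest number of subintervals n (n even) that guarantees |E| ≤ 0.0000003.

Need 7/(180n⁴) ≤ 0.0000003.
n⁴ ≥ 7/(180·0.0000003) = 129630 ⇒ n ≥ 18.9748, so the smallest even n is 20. (n must be even for Simpson's rule.)

20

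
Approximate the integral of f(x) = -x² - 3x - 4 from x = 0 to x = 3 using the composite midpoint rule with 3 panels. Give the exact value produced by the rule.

h = (3 − 0)/3 = 1.
Midpoints m₁,…,m₃ = 0.5, 1.5, 2.5.
f(m₁)=-5.75, f(m₂)=-10.75, f(m₃)=-17.75.
h·[f(m₁) + f(m₂) + f(m₃)] = 1·(-34.25) = -34.25.

-34.25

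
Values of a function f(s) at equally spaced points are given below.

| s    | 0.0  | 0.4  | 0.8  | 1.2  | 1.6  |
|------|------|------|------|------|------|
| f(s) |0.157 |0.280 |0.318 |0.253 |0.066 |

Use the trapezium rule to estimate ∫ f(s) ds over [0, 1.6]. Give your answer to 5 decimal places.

h = 0.4, n = 4.
(h/2)·[y₀ + 2y₁ + 2y₂ + 2y₃ + y₄] = 0.2·(1.925) = 0.38500.

0.38500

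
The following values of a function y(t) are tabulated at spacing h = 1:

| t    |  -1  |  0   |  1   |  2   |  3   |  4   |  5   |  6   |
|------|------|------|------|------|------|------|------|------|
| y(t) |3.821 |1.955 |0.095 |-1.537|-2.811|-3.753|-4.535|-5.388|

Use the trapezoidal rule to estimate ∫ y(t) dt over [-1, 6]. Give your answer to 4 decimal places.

h = 1, n = 7.
(h/2)·[y₀ + 2y₁ + 2y₂ + 2y₃ + 2y₄ + 2y₅ + 2y₆ + y₇] = 0.5·(-22.739) = -11.3695.

-11.3695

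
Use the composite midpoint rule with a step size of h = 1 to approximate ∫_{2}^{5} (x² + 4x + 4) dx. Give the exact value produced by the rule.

92.75

h = (5 − 2)/3 = 1.
Midpoints m₁,…,m₃ = 2.5, 3.5, 4.5.
f(m₁)=20.25, f(m₂)=30.25, f(m₃)=42.25.
h·[f(m₁) + f(m₂) + f(m₃)] = 1·(92.75) = 92.75.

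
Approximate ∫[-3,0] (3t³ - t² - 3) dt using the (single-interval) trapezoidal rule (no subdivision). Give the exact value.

-144

T = (b−a)/2 · [f(-3) + f(0)] = 1.5·[(-93) + (-3)] = -144.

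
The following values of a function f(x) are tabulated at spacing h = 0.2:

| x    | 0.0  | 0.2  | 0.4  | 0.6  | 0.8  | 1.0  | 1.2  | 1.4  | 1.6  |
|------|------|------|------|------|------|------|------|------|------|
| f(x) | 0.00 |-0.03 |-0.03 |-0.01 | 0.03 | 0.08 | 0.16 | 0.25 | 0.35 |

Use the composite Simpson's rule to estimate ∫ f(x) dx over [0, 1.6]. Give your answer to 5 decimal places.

h = 0.2, n = 8.
(h/3)·[y₀ + 4y₁ + 2y₂ + 4y₃ + 2y₄ + 4y₅ + 2y₆ + 4y₇ + y₈] = 0.066667·(1.83) = 0.12200.

0.12200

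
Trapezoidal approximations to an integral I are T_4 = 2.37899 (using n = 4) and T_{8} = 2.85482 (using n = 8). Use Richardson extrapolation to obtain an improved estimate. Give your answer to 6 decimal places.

R = (4·T_{8} − T_4) / 3 = (4·2.85482 − 2.37899)/3 = (9.04029)/3 = 3.013430.

3.013430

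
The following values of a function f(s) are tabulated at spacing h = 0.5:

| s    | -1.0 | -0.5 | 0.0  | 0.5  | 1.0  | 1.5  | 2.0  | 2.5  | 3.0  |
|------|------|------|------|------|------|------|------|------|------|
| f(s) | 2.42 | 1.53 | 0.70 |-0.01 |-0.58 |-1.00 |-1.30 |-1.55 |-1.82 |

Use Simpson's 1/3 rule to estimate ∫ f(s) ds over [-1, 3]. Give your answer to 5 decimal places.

h = 0.5, n = 8.
(h/3)·[y₀ + 4y₁ + 2y₂ + 4y₃ + 2y₄ + 4y₅ + 2y₆ + 4y₇ + y₈] = 0.166667·(-5.88) = -0.98000.

-0.98000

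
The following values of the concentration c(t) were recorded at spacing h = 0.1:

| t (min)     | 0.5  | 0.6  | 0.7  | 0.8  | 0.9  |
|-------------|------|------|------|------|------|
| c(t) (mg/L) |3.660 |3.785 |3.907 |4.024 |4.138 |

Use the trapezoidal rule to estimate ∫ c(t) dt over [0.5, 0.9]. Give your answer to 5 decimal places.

1.56150

h = 0.1, n = 4.
(h/2)·[y₀ + 2y₁ + 2y₂ + 2y₃ + y₄] = 0.05·(31.230) = 1.56150.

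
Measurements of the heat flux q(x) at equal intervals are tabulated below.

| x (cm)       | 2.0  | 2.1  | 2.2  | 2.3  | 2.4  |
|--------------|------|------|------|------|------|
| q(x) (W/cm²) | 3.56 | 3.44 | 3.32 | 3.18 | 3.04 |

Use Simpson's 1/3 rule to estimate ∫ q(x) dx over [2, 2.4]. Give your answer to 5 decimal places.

h = 0.1, n = 4.
(h/3)·[y₀ + 4y₁ + 2y₂ + 4y₃ + y₄] = 0.033333·(39.72) = 1.32400.

1.32400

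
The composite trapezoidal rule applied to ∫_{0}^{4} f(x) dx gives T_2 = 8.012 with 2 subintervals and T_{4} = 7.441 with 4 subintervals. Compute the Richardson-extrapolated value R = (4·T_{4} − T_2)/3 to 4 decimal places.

R = (4·T_{4} − T_2) / 3 = (4·7.441 − 8.012)/3 = (21.752)/3 = 7.2507.

7.2507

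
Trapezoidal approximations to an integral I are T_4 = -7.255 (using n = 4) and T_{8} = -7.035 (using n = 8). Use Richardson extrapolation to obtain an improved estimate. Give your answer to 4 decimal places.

-6.9617

R = (4·T_{8} − T_4) / 3 = (4·(-7.035) − (-7.255))/3 = (-20.885)/3 = -6.9617.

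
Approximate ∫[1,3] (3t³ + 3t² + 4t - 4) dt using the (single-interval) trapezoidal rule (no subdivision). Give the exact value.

122

T = (b−a)/2 · [f(1) + f(3)] = 1·[6 + 116] = 122.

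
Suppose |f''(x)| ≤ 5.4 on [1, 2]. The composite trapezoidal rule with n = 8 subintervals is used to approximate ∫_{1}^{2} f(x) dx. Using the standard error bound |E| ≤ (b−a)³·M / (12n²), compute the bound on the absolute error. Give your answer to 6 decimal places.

|E| ≤ (1)³·5.4 / (12·8²) = 5.4/768 = 0.007031.

0.007031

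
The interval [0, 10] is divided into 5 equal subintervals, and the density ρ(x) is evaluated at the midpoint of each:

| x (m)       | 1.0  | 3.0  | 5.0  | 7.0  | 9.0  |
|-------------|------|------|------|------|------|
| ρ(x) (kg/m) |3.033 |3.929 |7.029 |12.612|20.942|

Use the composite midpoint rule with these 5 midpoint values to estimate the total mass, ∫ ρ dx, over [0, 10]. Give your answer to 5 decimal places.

95.09000

h = 2, n = 5.
h·[y(m₁) + y(m₂) + y(m₃) + y(m₄) + y(m₅)] = 2·(47.545) = 95.09000.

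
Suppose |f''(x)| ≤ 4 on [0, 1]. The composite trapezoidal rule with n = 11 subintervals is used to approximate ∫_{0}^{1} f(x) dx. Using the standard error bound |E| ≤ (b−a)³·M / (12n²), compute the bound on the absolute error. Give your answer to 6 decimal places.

|E| ≤ (1)³·4 / (12·11²) = 4/1452 = 0.002755.

0.002755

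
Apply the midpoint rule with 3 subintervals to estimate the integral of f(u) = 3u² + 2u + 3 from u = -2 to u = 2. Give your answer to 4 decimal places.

h = (2 − (-2))/3 = 1.333333.
Midpoints m₁,…,m₃ = -1.333333, 0, 1.333333.
f(m₁)=5.666667, f(m₂)=3, f(m₃)=11.
h·[f(m₁) + f(m₂) + f(m₃)] = 1.333333·(19.666667) = 26.2222.

26.2222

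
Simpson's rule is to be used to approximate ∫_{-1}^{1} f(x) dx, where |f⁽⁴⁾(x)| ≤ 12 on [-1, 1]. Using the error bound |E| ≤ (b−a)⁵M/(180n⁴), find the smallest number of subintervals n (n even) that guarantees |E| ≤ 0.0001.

14

Need 384/(180n⁴) ≤ 0.0001.
n⁴ ≥ 384/(180·0.0001) = 21333.3 ⇒ n ≥ 12.0855, so the smallest even n is 14. (n must be even for Simpson's rule.)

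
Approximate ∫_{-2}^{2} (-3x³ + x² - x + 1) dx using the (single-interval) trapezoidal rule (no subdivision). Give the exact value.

T = (b−a)/2 · [f(-2) + f(2)] = 2·[31 + (-21)] = 20.

20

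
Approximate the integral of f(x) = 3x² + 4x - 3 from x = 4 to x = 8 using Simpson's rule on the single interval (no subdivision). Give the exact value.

S = (b−a)/6 · [f(4) + 4f(6) + f(8)] = 0.666667·[61 + 4·129 + 221] = 532.

532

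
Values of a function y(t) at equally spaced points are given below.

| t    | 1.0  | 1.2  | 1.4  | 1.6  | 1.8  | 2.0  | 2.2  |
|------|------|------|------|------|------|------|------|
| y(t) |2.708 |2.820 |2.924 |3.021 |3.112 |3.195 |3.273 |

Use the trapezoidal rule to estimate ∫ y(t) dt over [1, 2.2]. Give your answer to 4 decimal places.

3.6125

h = 0.2, n = 6.
(h/2)·[y₀ + 2y₁ + 2y₂ + 2y₃ + 2y₄ + 2y₅ + y₆] = 0.1·(36.125) = 3.6125.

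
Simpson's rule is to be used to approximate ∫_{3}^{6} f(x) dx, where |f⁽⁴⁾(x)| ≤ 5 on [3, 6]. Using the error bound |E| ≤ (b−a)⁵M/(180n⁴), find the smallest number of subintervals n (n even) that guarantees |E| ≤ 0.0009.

10

Need 1215/(180n⁴) ≤ 0.0009.
n⁴ ≥ 1215/(180·0.0009) = 7500 ⇒ n ≥ 9.3060, so the smallest even n is 10. (n must be even for Simpson's rule.)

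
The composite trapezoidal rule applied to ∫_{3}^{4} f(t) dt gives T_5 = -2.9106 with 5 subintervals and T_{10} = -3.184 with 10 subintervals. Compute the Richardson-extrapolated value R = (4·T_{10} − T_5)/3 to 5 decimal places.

R = (4·T_{10} − T_5) / 3 = (4·(-3.184) − (-2.9106))/3 = (-9.8254)/3 = -3.27513.

-3.27513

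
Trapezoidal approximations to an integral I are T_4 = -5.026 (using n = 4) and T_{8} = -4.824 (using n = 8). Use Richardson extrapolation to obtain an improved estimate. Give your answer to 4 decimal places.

-4.7567

R = (4·T_{8} − T_4) / 3 = (4·(-4.824) − (-5.026))/3 = (-14.270)/3 = -4.7567.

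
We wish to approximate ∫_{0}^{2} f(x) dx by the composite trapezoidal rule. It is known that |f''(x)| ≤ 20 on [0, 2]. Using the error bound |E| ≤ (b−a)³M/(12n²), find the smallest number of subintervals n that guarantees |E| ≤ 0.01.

37

Need 160/(12n²) ≤ 0.01.
n² ≥ 160/(12·0.01) = 1333.33 ⇒ n ≥ 36.5148, so the smallest n is 37.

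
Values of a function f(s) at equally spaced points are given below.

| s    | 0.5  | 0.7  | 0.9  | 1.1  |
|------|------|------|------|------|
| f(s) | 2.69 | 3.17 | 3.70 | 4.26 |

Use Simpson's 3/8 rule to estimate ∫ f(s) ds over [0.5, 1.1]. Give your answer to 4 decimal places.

h = 0.2, n = 3.
(3h/8)·[y₀ + 3y₁ + 3y₂ + y₃] = 0.075·(27.56) = 2.0670.

2.0670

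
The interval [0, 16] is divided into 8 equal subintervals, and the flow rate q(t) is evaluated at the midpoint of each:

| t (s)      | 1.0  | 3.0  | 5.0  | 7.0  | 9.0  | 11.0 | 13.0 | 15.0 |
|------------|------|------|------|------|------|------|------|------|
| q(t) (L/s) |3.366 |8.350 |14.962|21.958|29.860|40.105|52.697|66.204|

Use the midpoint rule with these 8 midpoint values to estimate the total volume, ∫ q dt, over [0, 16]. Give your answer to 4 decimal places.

475.0040

h = 2, n = 8.
h·[y(m₁) + y(m₂) + y(m₃) + y(m₄) + y(m₅) + y(m₆) + y(m₇) + y(m₈)] = 2·(237.502) = 475.0040.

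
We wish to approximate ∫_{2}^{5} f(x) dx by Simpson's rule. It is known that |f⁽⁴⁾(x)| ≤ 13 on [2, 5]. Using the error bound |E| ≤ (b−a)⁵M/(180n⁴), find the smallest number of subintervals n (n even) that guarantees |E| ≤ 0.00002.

Need 3159/(180n⁴) ≤ 0.00002.
n⁴ ≥ 3159/(180·0.00002) = 877500 ⇒ n ≥ 30.6064, so the smallest even n is 32. (n must be even for Simpson's rule.)

32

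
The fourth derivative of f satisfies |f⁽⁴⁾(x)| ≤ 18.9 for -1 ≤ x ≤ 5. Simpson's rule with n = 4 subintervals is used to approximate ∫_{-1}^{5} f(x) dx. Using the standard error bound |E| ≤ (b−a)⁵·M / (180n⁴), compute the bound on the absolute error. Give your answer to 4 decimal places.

|E| ≤ (6)⁵·18.9 / (180·4⁴) = 146966.4/46080 = 3.1894.

3.1894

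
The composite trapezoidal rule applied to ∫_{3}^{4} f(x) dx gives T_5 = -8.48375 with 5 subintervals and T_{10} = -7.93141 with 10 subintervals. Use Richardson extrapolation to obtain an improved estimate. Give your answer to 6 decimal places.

R = (4·T_{10} − T_5) / 3 = (4·(-7.93141) − (-8.48375))/3 = (-23.24189)/3 = -7.747297.

-7.747297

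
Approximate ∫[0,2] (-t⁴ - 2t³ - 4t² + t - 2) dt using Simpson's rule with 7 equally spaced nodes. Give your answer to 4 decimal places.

h = (2 − 0)/6 = 0.333333.
Nodes t₀,…,t₆ = 0, 0.333333, 0.666667, 1, 1.333333, 1.666667, 2.
f(t) = -t⁴ - 2t³ - 4t² + t - 2: f₀=-2, f₁=-2.197531, f₂=-3.901235, f₃=-8, f₄=-15.679012, f₅=-28.419753, f₆=-48.
(h/3)·[f₀ + 4f₁ + 2f₂ + 4f₃ + 2f₄ + 4f₅ + f₆] = 0.111111·(-243.629630) = -27.0700.

-27.0700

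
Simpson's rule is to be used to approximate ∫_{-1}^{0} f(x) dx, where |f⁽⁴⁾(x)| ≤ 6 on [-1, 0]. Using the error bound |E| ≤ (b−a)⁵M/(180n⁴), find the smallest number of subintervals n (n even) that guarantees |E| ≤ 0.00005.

Need 6/(180n⁴) ≤ 0.00005.
n⁴ ≥ 6/(180·0.00005) = 666.667 ⇒ n ≥ 5.0813, so the smallest even n is 6. (n must be even for Simpson's rule.)

6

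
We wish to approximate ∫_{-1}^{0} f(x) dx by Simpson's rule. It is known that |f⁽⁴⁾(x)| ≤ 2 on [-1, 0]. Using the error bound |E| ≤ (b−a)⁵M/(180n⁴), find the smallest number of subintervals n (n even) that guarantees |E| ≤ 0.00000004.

Need 2/(180n⁴) ≤ 0.00000004.
n⁴ ≥ 2/(180·0.00000004) = 277778 ⇒ n ≥ 22.9575, so the smallest even n is 24. (n must be even for Simpson's rule.)

24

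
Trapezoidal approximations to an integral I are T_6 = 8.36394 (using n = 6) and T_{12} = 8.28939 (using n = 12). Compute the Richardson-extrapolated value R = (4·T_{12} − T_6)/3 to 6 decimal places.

R = (4·T_{12} − T_6) / 3 = (4·8.28939 − 8.36394)/3 = (24.79362)/3 = 8.264540.

8.264540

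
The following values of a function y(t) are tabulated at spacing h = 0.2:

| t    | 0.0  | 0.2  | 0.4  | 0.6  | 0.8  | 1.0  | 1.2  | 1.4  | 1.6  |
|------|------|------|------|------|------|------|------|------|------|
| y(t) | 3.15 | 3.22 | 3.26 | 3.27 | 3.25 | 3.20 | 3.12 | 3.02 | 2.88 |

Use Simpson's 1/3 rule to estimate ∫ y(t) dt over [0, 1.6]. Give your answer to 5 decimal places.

5.07533

h = 0.2, n = 8.
(h/3)·[y₀ + 4y₁ + 2y₂ + 4y₃ + 2y₄ + 4y₅ + 2y₆ + 4y₇ + y₈] = 0.066667·(76.13) = 5.07533.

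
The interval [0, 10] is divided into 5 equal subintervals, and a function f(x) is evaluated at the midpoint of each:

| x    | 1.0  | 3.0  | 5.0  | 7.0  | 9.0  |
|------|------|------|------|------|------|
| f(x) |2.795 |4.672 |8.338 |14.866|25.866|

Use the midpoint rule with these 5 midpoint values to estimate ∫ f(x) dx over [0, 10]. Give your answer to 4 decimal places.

h = 2, n = 5.
h·[y(m₁) + y(m₂) + y(m₃) + y(m₄) + y(m₅)] = 2·(56.537) = 113.0740.

113.0740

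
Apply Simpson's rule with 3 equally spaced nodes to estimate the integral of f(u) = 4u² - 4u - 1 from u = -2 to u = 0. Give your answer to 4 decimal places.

16.6667

h = (0 − (-2))/2 = 1.
Nodes u₀,…,u₂ = -2, -1, 0.
f(u) = 4u² - 4u - 1: f₀=23, f₁=7, f₂=-1.
(h/3)·[f₀ + 4f₁ + f₂] = 0.333333·(50) = 16.6667.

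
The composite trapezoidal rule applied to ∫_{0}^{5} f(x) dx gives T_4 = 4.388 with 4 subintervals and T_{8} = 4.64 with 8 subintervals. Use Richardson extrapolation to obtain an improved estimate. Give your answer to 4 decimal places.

4.7240

R = (4·T_{8} − T_4) / 3 = (4·4.64 − 4.388)/3 = (14.172)/3 = 4.7240.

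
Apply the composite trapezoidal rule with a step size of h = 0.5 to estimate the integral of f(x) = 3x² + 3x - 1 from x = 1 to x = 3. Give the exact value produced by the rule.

h = (3 − 1)/4 = 0.5.
Nodes x₀,…,x₄ = 1, 1.5, 2, 2.5, 3.
f(x) = 3x² + 3x - 1: f₀=5, f₁=10.25, f₂=17, f₃=25.25, f₄=35.
(h/2)·[f₀ + 2f₁ + 2f₂ + 2f₃ + f₄] = 0.25·(145) = 36.25.

36.25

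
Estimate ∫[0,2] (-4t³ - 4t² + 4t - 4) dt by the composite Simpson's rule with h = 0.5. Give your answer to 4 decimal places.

h = (2 − 0)/4 = 0.5.
Nodes t₀,…,t₄ = 0, 0.5, 1, 1.5, 2.
f(t) = -4t³ - 4t² + 4t - 4: f₀=-4, f₁=-3.5, f₂=-8, f₃=-20.5, f₄=-44.
(h/3)·[f₀ + 4f₁ + 2f₂ + 4f₃ + f₄] = 0.166667·(-160) = -26.6667.

-26.6667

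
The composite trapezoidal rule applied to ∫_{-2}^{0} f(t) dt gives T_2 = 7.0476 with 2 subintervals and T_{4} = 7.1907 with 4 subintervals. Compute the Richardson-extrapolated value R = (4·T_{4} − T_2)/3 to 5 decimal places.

7.23840

R = (4·T_{4} − T_2) / 3 = (4·7.1907 − 7.0476)/3 = (21.7152)/3 = 7.23840.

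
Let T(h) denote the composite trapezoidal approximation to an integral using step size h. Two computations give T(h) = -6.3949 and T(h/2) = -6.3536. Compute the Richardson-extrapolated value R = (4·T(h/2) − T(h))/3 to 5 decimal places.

R = (4·T(h/2) − T(h)) / 3 = (4·(-6.3536) − (-6.3949))/3 = (-19.0195)/3 = -6.33983.

-6.33983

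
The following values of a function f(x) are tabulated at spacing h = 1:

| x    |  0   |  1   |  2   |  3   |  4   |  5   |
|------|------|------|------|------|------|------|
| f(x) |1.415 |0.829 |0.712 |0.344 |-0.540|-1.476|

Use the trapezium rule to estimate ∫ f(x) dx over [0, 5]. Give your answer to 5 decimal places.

1.31450

h = 1, n = 5.
(h/2)·[y₀ + 2y₁ + 2y₂ + 2y₃ + 2y₄ + y₅] = 0.5·(2.629) = 1.31450.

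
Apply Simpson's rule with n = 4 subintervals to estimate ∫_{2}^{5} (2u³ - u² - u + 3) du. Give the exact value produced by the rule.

h = (5 − 2)/4 = 0.75.
Nodes u₀,…,u₄ = 2, 2.75, 3.5, 4.25, 5.
f(u) = 2u³ - u² - u + 3: f₀=13, f₁=34.28125, f₂=73, f₃=134.21875, f₄=223.
(h/3)·[f₀ + 4f₁ + 2f₂ + 4f₃ + f₄] = 0.25·(1056) = 264.

264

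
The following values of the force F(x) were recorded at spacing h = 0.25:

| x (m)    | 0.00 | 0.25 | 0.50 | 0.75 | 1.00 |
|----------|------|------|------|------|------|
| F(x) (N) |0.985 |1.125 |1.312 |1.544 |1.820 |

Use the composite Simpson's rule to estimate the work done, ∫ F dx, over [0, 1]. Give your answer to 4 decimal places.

h = 0.25, n = 4.
(h/3)·[y₀ + 4y₁ + 2y₂ + 4y₃ + y₄] = 0.083333·(16.105) = 1.3421.

1.3421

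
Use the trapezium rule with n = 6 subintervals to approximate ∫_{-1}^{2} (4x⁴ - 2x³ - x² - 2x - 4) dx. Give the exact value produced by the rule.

h = (2 − (-1))/6 = 0.5.
Nodes x₀,…,x₆ = -1, -0.5, 0, 0.5, 1, 1.5, 2.
f(x) = 4x⁴ - 2x³ - x² - 2x - 4: f₀=3, f₁=-2.75, f₂=-4, f₃=-5.25, f₄=-5, f₅=4.25, f₆=36.
(h/2)·[f₀ + 2f₁ + 2f₂ + 2f₃ + 2f₄ + 2f₅ + f₆] = 0.25·(13.5) = 3.375.

3.375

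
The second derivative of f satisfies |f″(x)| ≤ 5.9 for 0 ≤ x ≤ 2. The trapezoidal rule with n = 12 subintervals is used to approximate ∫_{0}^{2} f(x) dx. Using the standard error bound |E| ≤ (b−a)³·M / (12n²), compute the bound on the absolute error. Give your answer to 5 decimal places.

0.02731

|E| ≤ (2)³·5.9 / (12·12²) = 47.2/1728 = 0.02731.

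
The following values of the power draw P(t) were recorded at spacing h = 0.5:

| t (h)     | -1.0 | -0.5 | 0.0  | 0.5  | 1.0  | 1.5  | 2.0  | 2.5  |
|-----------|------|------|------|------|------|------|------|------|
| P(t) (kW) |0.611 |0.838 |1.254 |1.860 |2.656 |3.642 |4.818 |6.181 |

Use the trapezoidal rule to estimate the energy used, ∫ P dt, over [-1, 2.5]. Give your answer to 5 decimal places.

h = 0.5, n = 7.
(h/2)·[y₀ + 2y₁ + 2y₂ + 2y₃ + 2y₄ + 2y₅ + 2y₆ + y₇] = 0.25·(36.928) = 9.23200.

9.23200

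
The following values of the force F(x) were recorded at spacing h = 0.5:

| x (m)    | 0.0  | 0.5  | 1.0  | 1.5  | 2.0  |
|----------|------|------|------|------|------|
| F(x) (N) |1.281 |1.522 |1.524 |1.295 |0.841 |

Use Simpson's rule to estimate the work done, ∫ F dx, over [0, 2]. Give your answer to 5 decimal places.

h = 0.5, n = 4.
(h/3)·[y₀ + 4y₁ + 2y₂ + 4y₃ + y₄] = 0.166667·(16.438) = 2.73967.

2.73967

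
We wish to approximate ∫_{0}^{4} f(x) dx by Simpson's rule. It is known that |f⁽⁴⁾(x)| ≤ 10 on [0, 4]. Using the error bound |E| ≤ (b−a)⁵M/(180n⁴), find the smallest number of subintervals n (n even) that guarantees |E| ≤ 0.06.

Need 10240/(180n⁴) ≤ 0.06.
n⁴ ≥ 10240/(180·0.06) = 948.148 ⇒ n ≥ 5.5491, so the smallest even n is 6. (n must be even for Simpson's rule.)

6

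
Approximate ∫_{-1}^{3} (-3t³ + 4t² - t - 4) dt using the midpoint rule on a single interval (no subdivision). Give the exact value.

M = (b−a)·f(1) = 4·(-4) = -16.

-16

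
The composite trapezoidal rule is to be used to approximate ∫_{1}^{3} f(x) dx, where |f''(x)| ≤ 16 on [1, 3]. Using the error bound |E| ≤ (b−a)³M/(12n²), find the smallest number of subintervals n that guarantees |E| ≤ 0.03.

Need 128/(12n²) ≤ 0.03.
n² ≥ 128/(12·0.03) = 355.556 ⇒ n ≥ 18.8562, so the smallest n is 19.

19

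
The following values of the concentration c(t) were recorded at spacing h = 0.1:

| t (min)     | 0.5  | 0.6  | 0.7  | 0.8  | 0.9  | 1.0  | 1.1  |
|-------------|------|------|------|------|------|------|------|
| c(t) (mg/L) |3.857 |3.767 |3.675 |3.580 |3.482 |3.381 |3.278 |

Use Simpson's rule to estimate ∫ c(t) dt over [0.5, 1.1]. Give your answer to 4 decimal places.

2.1454

h = 0.1, n = 6.
(h/3)·[y₀ + 4y₁ + 2y₂ + 4y₃ + 2y₄ + 4y₅ + y₆] = 0.033333·(64.361) = 2.1454.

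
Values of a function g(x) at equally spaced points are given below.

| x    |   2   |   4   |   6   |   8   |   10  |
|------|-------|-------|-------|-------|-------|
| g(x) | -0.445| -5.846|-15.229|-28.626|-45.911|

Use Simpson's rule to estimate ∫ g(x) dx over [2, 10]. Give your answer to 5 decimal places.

h = 2, n = 4.
(h/3)·[y₀ + 4y₁ + 2y₂ + 4y₃ + y₄] = 0.666667·(-214.702) = -143.13467.

-143.13467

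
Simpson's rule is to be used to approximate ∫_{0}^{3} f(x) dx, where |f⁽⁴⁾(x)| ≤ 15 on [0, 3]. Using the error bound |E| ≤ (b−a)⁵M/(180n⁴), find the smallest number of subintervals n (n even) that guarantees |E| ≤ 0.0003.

Need 3645/(180n⁴) ≤ 0.0003.
n⁴ ≥ 3645/(180·0.0003) = 67500 ⇒ n ≥ 16.1185, so the smallest even n is 18. (n must be even for Simpson's rule.)

18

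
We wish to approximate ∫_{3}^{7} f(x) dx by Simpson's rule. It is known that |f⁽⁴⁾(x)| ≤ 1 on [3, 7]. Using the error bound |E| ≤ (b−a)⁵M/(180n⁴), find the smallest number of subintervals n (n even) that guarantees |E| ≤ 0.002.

8

Need 1024/(180n⁴) ≤ 0.002.
n⁴ ≥ 1024/(180·0.002) = 2844.44 ⇒ n ≥ 7.3030, so the smallest even n is 8. (n must be even for Simpson's rule.)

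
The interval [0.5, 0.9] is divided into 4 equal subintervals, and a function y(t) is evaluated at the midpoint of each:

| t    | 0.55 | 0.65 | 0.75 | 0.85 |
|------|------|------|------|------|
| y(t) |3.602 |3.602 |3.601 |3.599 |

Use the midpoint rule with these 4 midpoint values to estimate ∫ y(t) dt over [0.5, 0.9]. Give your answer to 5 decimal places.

1.44040

h = 0.1, n = 4.
h·[y(m₁) + y(m₂) + y(m₃) + y(m₄)] = 0.1·(14.404) = 1.44040.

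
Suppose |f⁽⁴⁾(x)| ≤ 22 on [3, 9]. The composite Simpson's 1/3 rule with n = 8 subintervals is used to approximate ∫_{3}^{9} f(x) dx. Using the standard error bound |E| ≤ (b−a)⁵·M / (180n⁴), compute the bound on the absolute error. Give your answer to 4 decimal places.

0.2320

|E| ≤ (6)⁵·22 / (180·8⁴) = 171072/737280 = 0.2320.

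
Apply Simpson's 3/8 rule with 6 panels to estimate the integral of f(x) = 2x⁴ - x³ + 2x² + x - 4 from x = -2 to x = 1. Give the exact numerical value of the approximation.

h = (1 − (-2))/6 = 0.5.
Nodes x₀,…,x₆ = -2, -1.5, -1, -0.5, 0, 0.5, 1.
f(x) = 2x⁴ - x³ + 2x² + x - 4: f₀=42, f₁=12.5, f₂=0, f₃=-3.75, f₄=-4, f₅=-3, f₆=0.
(3h/8)·[f₀ + 3f₁ + 3f₂ + 2f₃ + 3f₄ + 3f₅ + f₆] = 0.1875·(51) = 9.5625.

9.5625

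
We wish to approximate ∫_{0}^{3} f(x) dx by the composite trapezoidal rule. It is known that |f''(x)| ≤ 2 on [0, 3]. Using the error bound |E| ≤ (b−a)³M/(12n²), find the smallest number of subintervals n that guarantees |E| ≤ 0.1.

Need 54/(12n²) ≤ 0.1.
n² ≥ 54/(12·0.1) = 45 ⇒ n ≥ 6.7082, so the smallest n is 7.

7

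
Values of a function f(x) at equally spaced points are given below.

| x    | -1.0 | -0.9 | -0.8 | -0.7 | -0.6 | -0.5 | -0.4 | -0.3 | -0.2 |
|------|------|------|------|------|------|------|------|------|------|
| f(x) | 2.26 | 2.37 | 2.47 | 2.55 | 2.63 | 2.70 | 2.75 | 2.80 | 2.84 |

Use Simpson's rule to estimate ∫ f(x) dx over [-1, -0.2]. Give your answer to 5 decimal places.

2.08267

h = 0.1, n = 8.
(h/3)·[y₀ + 4y₁ + 2y₂ + 4y₃ + 2y₄ + 4y₅ + 2y₆ + 4y₇ + y₈] = 0.033333·(62.48) = 2.08267.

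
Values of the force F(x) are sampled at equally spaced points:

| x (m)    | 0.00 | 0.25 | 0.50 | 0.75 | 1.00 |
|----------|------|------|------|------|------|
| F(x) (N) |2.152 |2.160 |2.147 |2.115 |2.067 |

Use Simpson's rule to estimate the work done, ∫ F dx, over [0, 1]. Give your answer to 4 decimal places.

2.1344

h = 0.25, n = 4.
(h/3)·[y₀ + 4y₁ + 2y₂ + 4y₃ + y₄] = 0.083333·(25.613) = 2.1344.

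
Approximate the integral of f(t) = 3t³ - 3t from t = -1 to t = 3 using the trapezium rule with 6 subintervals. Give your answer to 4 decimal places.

h = (3 − (-1))/6 = 0.666667.
Nodes t₀,…,t₆ = -1, -0.333333, 0.333333, 1, 1.666667, 2.333333, 3.
f(t) = 3t³ - 3t: f₀=0, f₁=0.888889, f₂=-0.888889, f₃=0, f₄=8.888889, f₅=31.111111, f₆=72.
(h/2)·[f₀ + 2f₁ + 2f₂ + 2f₃ + 2f₄ + 2f₅ + f₆] = 0.333333·(152) = 50.6667.

50.6667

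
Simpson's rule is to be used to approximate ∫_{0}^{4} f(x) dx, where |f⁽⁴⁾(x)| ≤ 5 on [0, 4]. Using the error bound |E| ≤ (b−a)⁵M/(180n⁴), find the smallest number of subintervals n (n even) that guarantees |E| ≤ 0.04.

6

Need 5120/(180n⁴) ≤ 0.04.
n⁴ ≥ 5120/(180·0.04) = 711.111 ⇒ n ≥ 5.1640, so the smallest even n is 6. (n must be even for Simpson's rule.)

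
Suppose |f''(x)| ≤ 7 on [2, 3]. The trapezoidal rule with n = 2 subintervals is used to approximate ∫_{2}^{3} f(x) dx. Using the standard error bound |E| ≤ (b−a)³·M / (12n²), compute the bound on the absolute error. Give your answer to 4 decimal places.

|E| ≤ (1)³·7 / (12·2²) = 7/48 = 0.1458.

0.1458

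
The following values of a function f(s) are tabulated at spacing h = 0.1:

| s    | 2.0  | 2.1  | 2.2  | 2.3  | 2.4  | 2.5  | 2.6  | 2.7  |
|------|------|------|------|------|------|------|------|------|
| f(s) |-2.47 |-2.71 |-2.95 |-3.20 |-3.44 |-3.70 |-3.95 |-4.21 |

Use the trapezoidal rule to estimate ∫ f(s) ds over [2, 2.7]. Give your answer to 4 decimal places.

-2.3290

h = 0.1, n = 7.
(h/2)·[y₀ + 2y₁ + 2y₂ + 2y₃ + 2y₄ + 2y₅ + 2y₆ + y₇] = 0.05·(-46.58) = -2.3290.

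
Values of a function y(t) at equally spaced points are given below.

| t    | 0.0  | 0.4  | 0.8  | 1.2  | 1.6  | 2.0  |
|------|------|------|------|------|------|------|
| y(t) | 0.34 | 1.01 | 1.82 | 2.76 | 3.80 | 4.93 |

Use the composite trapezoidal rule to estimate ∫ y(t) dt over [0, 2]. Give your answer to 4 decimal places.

h = 0.4, n = 5.
(h/2)·[y₀ + 2y₁ + 2y₂ + 2y₃ + 2y₄ + y₅] = 0.2·(24.05) = 4.8100.

4.8100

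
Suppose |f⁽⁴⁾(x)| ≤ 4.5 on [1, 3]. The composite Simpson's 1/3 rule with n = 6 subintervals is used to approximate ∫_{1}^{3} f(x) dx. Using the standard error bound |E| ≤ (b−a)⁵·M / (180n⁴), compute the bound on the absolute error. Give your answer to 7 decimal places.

0.0006173

|E| ≤ (2)⁵·4.5 / (180·6⁴) = 144/233280 = 0.0006173.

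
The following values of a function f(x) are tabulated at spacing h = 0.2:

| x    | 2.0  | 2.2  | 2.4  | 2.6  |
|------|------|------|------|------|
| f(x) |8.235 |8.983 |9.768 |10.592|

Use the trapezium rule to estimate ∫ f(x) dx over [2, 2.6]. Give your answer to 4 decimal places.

h = 0.2, n = 3.
(h/2)·[y₀ + 2y₁ + 2y₂ + y₃] = 0.1·(56.329) = 5.6329.

5.6329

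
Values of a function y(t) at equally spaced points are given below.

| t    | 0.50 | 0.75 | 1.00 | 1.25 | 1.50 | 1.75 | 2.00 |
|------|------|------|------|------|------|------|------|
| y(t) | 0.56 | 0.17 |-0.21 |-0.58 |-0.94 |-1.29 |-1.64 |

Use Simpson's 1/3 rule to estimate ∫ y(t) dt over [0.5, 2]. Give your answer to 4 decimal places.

h = 0.25, n = 6.
(h/3)·[y₀ + 4y₁ + 2y₂ + 4y₃ + 2y₄ + 4y₅ + y₆] = 0.083333·(-10.18) = -0.8483.

-0.8483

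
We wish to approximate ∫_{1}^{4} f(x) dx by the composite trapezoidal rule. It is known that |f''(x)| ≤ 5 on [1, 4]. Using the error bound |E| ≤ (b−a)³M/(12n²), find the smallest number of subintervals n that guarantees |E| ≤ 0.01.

Need 135/(12n²) ≤ 0.01.
n² ≥ 135/(12·0.01) = 1125 ⇒ n ≥ 33.5410, so the smallest n is 34.

34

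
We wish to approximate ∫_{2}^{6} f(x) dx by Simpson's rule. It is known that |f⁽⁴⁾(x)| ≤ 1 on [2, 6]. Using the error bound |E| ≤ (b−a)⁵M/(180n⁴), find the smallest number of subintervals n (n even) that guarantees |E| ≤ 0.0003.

Need 1024/(180n⁴) ≤ 0.0003.
n⁴ ≥ 1024/(180·0.0003) = 18963 ⇒ n ≥ 11.7348, so the smallest even n is 12. (n must be even for Simpson's rule.)

12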